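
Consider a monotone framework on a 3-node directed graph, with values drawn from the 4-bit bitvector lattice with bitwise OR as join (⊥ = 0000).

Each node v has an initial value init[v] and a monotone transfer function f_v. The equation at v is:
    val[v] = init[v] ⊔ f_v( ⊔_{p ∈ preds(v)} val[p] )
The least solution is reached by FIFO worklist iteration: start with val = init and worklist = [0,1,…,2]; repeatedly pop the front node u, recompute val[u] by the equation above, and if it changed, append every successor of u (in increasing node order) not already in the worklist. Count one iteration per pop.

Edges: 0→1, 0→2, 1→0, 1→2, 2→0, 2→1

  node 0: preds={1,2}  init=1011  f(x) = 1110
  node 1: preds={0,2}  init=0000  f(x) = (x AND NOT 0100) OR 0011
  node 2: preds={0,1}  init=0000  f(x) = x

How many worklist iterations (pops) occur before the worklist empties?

Trace (5 dequeues):
  [1] u=0 | in 0000 | out 1111 | prev 1011 | push {}
  [2] u=1 | in 1111 | out 1011 | prev 0000 | push {0}
  [3] u=2 | in 1111 | out 1111 | prev 0000 | push {1}
  [4] u=0 | in 1111 | out 1111 | ==
  [5] u=1 | in 1111 | out 1011 | ==

Converged values:
  [0] 1111
  [1] 1011
  [2] 1111

5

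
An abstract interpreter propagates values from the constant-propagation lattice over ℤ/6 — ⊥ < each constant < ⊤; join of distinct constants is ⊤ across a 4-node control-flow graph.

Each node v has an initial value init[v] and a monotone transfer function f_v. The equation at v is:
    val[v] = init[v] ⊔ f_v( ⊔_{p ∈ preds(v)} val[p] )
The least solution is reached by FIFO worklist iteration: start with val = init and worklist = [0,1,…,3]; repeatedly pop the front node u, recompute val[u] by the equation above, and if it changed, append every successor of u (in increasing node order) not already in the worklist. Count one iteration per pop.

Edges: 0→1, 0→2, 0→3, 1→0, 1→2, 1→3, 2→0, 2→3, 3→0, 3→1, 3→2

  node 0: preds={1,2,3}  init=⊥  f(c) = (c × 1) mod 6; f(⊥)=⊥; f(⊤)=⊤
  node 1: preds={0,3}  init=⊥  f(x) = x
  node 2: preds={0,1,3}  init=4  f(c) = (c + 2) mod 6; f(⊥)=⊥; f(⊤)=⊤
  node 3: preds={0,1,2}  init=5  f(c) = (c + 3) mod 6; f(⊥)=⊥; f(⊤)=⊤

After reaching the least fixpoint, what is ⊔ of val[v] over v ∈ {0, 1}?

⊤

Iteration log — 7 steps:
  step 1. node 0  ⊔preds=⊤  new=⊤  old=⊥  +wl: 
  step 2. node 1  ⊔preds=⊤  new=⊤  old=⊥  +wl: 0
  step 3. node 2  ⊔preds=⊤  new=⊤  old=4  +wl: 
  step 4. node 3  ⊔preds=⊤  new=⊤  old=5  +wl: 1,2
  step 5. node 0  ⊔preds=⊤  new=⊤  stable
  step 6. node 1  ⊔preds=⊤  new=⊤  stable
  step 7. node 2  ⊔preds=⊤  new=⊤  stable

Least fixpoint reached:
  node 0: ⊤
  node 1: ⊤
  node 2: ⊤
  node 3: ⊤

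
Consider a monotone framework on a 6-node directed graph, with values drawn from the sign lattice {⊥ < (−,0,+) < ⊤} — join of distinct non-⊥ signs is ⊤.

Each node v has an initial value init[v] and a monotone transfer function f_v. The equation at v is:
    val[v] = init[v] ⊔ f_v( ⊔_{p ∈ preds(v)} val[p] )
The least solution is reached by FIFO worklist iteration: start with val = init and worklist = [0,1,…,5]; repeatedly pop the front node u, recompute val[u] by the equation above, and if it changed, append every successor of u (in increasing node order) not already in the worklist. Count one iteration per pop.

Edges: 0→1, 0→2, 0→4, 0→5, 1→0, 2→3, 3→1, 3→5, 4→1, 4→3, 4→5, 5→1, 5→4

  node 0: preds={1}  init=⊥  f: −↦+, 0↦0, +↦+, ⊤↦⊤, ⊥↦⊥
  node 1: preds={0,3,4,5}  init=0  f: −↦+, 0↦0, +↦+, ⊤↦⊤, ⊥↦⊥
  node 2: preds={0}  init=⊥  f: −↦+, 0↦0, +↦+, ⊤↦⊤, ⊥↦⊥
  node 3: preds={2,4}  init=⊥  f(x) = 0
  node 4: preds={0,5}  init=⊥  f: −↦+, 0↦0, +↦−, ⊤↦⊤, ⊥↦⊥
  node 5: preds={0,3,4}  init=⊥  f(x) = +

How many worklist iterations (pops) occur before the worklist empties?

Trace (16 dequeues):
  [1] u=0 | in 0 | out 0 | prev ⊥ | push {}
  [2] u=1 | in 0 | out 0 | ==
  [3] u=2 | in 0 | out 0 | prev ⊥ | push {}
  [4] u=3 | in 0 | out 0 | prev ⊥ | push {1}
  [5] u=4 | in 0 | out 0 | prev ⊥ | push {3}
  [6] u=5 | in 0 | out + | prev ⊥ | push {4}
  [7] u=1 | in ⊤ | out ⊤ | prev 0 | push {0}
  [8] u=3 | in 0 | out 0 | ==
  [9] u=4 | in ⊤ | out ⊤ | prev 0 | push {1,3,5}
  [10] u=0 | in ⊤ | out ⊤ | prev 0 | push {2,4}
  [11] u=1 | in ⊤ | out ⊤ | ==
  [12] u=3 | in ⊤ | out 0 | ==
  [13] u=5 | in ⊤ | out + | ==
  [14] u=2 | in ⊤ | out ⊤ | prev 0 | push {3}
  [15] u=4 | in ⊤ | out ⊤ | ==
  [16] u=3 | in ⊤ | out 0 | ==

Converged values:
  [0] ⊤
  [1] ⊤
  [2] ⊤
  [3] 0
  [4] ⊤
  [5] +

16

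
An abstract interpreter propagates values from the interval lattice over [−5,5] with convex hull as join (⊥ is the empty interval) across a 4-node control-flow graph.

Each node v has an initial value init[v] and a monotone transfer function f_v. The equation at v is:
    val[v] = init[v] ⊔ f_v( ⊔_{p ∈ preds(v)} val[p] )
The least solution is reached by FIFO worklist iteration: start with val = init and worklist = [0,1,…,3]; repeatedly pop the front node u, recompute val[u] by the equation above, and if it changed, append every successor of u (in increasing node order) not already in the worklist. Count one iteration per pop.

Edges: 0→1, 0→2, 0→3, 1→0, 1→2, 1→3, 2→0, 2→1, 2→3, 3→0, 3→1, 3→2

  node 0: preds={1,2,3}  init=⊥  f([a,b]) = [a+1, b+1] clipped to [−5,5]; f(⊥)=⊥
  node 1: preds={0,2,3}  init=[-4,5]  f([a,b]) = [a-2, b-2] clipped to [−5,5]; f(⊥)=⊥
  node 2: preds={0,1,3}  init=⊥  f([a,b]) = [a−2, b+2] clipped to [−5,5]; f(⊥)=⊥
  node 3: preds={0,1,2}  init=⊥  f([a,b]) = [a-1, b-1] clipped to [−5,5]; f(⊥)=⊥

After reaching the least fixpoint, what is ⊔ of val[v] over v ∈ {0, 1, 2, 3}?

[-5,5]

Iteration log — 8 steps:
  step 1. node 0  ⊔preds=[-4,5]  new=[-3,5]  old=⊥  +wl: 
  step 2. node 1  ⊔preds=[-3,5]  new=[-5,5]  old=[-4,5]  +wl: 0
  step 3. node 2  ⊔preds=[-5,5]  new=[-5,5]  old=⊥  +wl: 1
  step 4. node 3  ⊔preds=[-5,5]  new=[-5,4]  old=⊥  +wl: 2
  step 5. node 0  ⊔preds=[-5,5]  new=[-4,5]  old=[-3,5]  +wl: 3
  step 6. node 1  ⊔preds=[-5,5]  new=[-5,5]  stable
  step 7. node 2  ⊔preds=[-5,5]  new=[-5,5]  stable
  step 8. node 3  ⊔preds=[-5,5]  new=[-5,4]  stable

Least fixpoint reached:
  node 0: [-4,5]
  node 1: [-5,5]
  node 2: [-5,5]
  node 3: [-5,4]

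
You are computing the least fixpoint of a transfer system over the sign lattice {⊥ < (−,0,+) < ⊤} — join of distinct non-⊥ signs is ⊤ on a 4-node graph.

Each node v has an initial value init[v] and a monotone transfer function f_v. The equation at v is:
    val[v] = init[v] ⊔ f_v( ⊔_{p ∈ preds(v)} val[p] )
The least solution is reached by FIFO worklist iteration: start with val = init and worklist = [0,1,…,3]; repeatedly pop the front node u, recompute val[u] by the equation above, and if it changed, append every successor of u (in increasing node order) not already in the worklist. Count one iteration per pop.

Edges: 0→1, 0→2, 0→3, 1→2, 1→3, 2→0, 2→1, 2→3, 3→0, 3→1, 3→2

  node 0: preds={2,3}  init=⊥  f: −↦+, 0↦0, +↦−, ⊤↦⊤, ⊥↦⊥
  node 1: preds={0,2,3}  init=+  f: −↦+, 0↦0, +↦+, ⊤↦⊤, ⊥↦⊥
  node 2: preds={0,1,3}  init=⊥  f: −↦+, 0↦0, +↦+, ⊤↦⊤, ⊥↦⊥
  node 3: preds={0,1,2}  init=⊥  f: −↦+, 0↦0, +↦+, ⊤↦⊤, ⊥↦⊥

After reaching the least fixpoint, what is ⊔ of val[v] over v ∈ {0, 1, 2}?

⊤

Trace (12 dequeues):
  [1] u=0 | in ⊥ | out ⊥ | ==
  [2] u=1 | in ⊥ | out + | ==
  [3] u=2 | in + | out + | prev ⊥ | push {0,1}
  [4] u=3 | in + | out + | prev ⊥ | push {2}
  [5] u=0 | in + | out − | prev ⊥ | push {3}
  [6] u=1 | in ⊤ | out ⊤ | prev + | push {}
  [7] u=2 | in ⊤ | out ⊤ | prev + | push {0,1}
  [8] u=3 | in ⊤ | out ⊤ | prev + | push {2}
  [9] u=0 | in ⊤ | out ⊤ | prev − | push {3}
  [10] u=1 | in ⊤ | out ⊤ | ==
  [11] u=2 | in ⊤ | out ⊤ | ==
  [12] u=3 | in ⊤ | out ⊤ | ==

Converged values:
  [0] ⊤
  [1] ⊤
  [2] ⊤
  [3] ⊤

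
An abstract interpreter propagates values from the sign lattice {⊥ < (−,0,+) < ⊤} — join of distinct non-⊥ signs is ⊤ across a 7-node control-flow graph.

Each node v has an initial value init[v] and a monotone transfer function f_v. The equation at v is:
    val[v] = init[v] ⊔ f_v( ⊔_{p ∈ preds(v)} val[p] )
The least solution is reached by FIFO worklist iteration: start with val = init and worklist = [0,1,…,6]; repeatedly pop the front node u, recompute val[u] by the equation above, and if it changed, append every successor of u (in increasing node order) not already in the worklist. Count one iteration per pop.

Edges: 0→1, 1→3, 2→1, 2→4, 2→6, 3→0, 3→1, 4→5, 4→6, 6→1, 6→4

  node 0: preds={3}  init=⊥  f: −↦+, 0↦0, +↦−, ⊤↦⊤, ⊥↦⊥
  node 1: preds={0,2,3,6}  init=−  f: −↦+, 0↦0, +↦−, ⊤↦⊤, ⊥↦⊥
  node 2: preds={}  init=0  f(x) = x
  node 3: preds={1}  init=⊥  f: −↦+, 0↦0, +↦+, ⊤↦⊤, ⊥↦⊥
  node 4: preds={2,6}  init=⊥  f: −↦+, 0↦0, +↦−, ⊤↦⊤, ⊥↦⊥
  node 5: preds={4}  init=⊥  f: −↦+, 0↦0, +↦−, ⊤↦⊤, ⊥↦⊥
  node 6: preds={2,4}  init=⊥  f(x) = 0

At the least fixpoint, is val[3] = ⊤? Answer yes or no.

yes

Trace (10 dequeues):
  [1] u=0 | in ⊥ | out ⊥ | ==
  [2] u=1 | in 0 | out ⊤ | prev − | push {}
  [3] u=2 | in ⊥ | out 0 | ==
  [4] u=3 | in ⊤ | out ⊤ | prev ⊥ | push {0,1}
  [5] u=4 | in 0 | out 0 | prev ⊥ | push {}
  [6] u=5 | in 0 | out 0 | prev ⊥ | push {}
  [7] u=6 | in 0 | out 0 | prev ⊥ | push {4}
  [8] u=0 | in ⊤ | out ⊤ | prev ⊥ | push {}
  [9] u=1 | in ⊤ | out ⊤ | ==
  [10] u=4 | in 0 | out 0 | ==

Converged values:
  [0] ⊤
  [1] ⊤
  [2] 0
  [3] ⊤
  [4] 0
  [5] 0
  [6] 0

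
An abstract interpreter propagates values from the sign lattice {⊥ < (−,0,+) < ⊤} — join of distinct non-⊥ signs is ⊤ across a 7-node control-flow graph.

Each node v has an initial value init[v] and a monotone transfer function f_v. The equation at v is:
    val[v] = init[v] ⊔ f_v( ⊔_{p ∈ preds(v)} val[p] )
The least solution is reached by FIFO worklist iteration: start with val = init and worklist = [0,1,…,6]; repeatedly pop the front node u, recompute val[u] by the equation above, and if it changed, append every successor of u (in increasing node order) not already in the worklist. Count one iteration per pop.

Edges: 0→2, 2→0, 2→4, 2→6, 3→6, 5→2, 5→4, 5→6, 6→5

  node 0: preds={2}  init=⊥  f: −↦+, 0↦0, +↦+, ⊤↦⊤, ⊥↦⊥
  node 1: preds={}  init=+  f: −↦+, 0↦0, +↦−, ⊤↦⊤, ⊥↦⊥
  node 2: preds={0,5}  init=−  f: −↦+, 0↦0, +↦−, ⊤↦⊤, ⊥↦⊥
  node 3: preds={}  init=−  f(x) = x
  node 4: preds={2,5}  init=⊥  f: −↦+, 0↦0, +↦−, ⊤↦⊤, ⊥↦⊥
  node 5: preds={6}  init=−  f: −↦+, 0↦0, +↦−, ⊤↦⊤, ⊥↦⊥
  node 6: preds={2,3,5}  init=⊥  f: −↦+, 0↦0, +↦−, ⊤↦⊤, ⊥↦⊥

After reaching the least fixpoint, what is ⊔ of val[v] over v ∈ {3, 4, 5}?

Iteration log — 12 steps:
  step 1. node 0  ⊔preds=−  new=+  old=⊥  +wl: 
  step 2. node 1  ⊔preds=⊥  new=+  stable
  step 3. node 2  ⊔preds=⊤  new=⊤  old=−  +wl: 0
  step 4. node 3  ⊔preds=⊥  new=−  stable
  step 5. node 4  ⊔preds=⊤  new=⊤  old=⊥  +wl: 
  step 6. node 5  ⊔preds=⊥  new=−  stable
  step 7. node 6  ⊔preds=⊤  new=⊤  old=⊥  +wl: 5
  step 8. node 0  ⊔preds=⊤  new=⊤  old=+  +wl: 2
  step 9. node 5  ⊔preds=⊤  new=⊤  old=−  +wl: 4,6
  step 10. node 2  ⊔preds=⊤  new=⊤  stable
  step 11. node 4  ⊔preds=⊤  new=⊤  stable
  step 12. node 6  ⊔preds=⊤  new=⊤  stable

Least fixpoint reached:
  node 0: ⊤
  node 1: +
  node 2: ⊤
  node 3: −
  node 4: ⊤
  node 5: ⊤
  node 6: ⊤

⊤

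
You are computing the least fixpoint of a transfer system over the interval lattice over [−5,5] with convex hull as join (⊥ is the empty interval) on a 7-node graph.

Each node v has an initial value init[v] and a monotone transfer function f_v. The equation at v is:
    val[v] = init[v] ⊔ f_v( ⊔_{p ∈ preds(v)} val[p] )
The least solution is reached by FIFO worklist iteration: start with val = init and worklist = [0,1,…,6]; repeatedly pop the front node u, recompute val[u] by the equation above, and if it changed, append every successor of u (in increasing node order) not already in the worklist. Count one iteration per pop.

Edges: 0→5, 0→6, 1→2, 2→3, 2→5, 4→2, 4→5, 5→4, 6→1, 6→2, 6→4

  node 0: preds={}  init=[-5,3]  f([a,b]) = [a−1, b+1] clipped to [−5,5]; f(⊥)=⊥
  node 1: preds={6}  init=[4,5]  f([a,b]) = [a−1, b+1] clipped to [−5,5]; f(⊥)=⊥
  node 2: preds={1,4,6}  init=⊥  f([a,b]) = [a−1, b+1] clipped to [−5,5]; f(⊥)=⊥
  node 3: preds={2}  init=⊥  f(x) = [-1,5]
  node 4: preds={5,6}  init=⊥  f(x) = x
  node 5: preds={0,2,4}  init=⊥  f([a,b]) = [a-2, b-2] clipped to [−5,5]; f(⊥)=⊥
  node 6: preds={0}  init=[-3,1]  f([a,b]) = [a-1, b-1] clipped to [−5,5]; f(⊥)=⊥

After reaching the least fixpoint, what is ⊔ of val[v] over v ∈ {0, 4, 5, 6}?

[-5,3]

Worklist (12 pops):
  #1 pop 0: in=⊥ → [-5,3] (no change)
  #2 pop 1: in=[-3,1] → [-4,5] (was [4,5]); enqueue []
  #3 pop 2: in=[-4,5] → [-5,5] (was ⊥); enqueue []
  #4 pop 3: in=[-5,5] → [-1,5] (was ⊥); enqueue []
  #5 pop 4: in=[-3,1] → [-3,1] (was ⊥); enqueue [2]
  #6 pop 5: in=[-5,5] → [-5,3] (was ⊥); enqueue [4]
  #7 pop 6: in=[-5,3] → [-5,2] (was [-3,1]); enqueue [1]
  #8 pop 2: in=[-5,5] → [-5,5] (no change)
  #9 pop 4: in=[-5,3] → [-5,3] (was [-3,1]); enqueue [2,5]
  #10 pop 1: in=[-5,2] → [-5,5] (was [-4,5]); enqueue []
  #11 pop 2: in=[-5,5] → [-5,5] (no change)
  #12 pop 5: in=[-5,5] → [-5,3] (no change)

Fixpoint:
  val[0] = [-5,3]
  val[1] = [-5,5]
  val[2] = [-5,5]
  val[3] = [-1,5]
  val[4] = [-5,3]
  val[5] = [-5,3]
  val[6] = [-5,2]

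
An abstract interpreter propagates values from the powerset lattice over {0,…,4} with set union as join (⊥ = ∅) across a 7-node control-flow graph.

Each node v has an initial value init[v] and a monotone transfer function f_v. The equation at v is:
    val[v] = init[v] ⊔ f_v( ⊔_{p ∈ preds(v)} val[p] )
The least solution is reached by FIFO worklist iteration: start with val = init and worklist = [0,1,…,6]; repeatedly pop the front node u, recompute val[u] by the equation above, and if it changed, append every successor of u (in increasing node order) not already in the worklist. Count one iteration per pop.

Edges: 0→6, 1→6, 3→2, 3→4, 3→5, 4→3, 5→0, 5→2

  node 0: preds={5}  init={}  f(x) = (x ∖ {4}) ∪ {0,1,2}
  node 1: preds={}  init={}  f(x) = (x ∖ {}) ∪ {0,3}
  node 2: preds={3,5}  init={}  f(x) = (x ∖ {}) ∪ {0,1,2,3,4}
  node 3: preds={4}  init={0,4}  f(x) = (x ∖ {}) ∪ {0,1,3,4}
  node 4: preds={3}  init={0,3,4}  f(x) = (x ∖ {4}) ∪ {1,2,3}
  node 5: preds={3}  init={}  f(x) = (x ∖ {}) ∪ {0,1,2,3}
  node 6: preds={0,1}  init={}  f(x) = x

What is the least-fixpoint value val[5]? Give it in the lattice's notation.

Iteration log — 14 steps:
  step 1. node 0  ⊔preds={}  new={0,1,2}  old={}  +wl: 
  step 2. node 1  ⊔preds={}  new={0,3}  old={}  +wl: 
  step 3. node 2  ⊔preds={0,4}  new={0,1,2,3,4}  old={}  +wl: 
  step 4. node 3  ⊔preds={0,3,4}  new={0,1,3,4}  old={0,4}  +wl: 2
  step 5. node 4  ⊔preds={0,1,3,4}  new={0,1,2,3,4}  old={0,3,4}  +wl: 3
  step 6. node 5  ⊔preds={0,1,3,4}  new={0,1,2,3,4}  old={}  +wl: 0
  step 7. node 6  ⊔preds={0,1,2,3}  new={0,1,2,3}  old={}  +wl: 
  step 8. node 2  ⊔preds={0,1,2,3,4}  new={0,1,2,3,4}  stable
  step 9. node 3  ⊔preds={0,1,2,3,4}  new={0,1,2,3,4}  old={0,1,3,4}  +wl: 2,4,5
  step 10. node 0  ⊔preds={0,1,2,3,4}  new={0,1,2,3}  old={0,1,2}  +wl: 6
  step 11. node 2  ⊔preds={0,1,2,3,4}  new={0,1,2,3,4}  stable
  step 12. node 4  ⊔preds={0,1,2,3,4}  new={0,1,2,3,4}  stable
  step 13. node 5  ⊔preds={0,1,2,3,4}  new={0,1,2,3,4}  stable
  step 14. node 6  ⊔preds={0,1,2,3}  new={0,1,2,3}  stable

Least fixpoint reached:
  node 0: {0,1,2,3}
  node 1: {0,3}
  node 2: {0,1,2,3,4}
  node 3: {0,1,2,3,4}
  node 4: {0,1,2,3,4}
  node 5: {0,1,2,3,4}
  node 6: {0,1,2,3}

{0,1,2,3,4}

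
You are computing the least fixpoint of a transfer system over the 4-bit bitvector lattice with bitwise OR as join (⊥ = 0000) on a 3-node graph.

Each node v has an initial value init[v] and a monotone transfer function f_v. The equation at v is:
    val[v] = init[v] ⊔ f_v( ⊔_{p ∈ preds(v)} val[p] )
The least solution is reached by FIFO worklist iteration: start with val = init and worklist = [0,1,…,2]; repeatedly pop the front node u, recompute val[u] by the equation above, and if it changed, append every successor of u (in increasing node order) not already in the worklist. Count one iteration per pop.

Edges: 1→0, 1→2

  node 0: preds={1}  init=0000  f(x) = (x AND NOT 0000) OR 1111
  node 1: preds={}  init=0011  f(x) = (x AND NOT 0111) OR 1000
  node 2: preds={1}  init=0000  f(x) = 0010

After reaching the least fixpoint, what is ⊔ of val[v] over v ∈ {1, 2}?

Worklist (4 pops):
  #1 pop 0: in=0011 → 1111 (was 0000); enqueue []
  #2 pop 1: in=0000 → 1011 (was 0011); enqueue [0]
  #3 pop 2: in=1011 → 0010 (was 0000); enqueue []
  #4 pop 0: in=1011 → 1111 (no change)

Fixpoint:
  val[0] = 1111
  val[1] = 1011
  val[2] = 0010

1011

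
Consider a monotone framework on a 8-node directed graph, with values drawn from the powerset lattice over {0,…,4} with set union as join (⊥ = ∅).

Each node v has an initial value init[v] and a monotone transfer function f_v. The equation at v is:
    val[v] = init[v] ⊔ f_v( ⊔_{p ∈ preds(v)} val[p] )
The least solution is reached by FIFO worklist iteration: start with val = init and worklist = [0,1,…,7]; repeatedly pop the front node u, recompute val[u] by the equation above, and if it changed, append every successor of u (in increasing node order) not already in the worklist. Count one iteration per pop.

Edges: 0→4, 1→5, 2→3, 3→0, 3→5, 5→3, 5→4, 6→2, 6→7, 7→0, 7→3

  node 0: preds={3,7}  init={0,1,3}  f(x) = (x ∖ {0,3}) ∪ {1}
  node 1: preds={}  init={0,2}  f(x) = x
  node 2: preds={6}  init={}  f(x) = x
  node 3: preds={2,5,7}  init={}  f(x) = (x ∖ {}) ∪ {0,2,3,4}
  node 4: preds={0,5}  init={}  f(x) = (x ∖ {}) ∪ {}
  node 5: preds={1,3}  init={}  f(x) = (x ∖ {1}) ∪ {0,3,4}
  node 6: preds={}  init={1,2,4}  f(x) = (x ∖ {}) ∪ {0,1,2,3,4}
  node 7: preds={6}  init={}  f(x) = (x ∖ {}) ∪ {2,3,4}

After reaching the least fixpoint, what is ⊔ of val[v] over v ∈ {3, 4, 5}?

Worklist (13 pops):
  #1 pop 0: in={} → {0,1,3} (no change)
  #2 pop 1: in={} → {0,2} (no change)
  #3 pop 2: in={1,2,4} → {1,2,4} (was {}); enqueue []
  #4 pop 3: in={1,2,4} → {0,1,2,3,4} (was {}); enqueue [0]
  #5 pop 4: in={0,1,3} → {0,1,3} (was {}); enqueue []
  #6 pop 5: in={0,1,2,3,4} → {0,2,3,4} (was {}); enqueue [3,4]
  #7 pop 6: in={} → {0,1,2,3,4} (was {1,2,4}); enqueue [2]
  #8 pop 7: in={0,1,2,3,4} → {0,1,2,3,4} (was {}); enqueue []
  #9 pop 0: in={0,1,2,3,4} → {0,1,2,3,4} (was {0,1,3}); enqueue []
  #10 pop 3: in={0,1,2,3,4} → {0,1,2,3,4} (no change)
  #11 pop 4: in={0,1,2,3,4} → {0,1,2,3,4} (was {0,1,3}); enqueue []
  #12 pop 2: in={0,1,2,3,4} → {0,1,2,3,4} (was {1,2,4}); enqueue [3]
  #13 pop 3: in={0,1,2,3,4} → {0,1,2,3,4} (no change)

Fixpoint:
  val[0] = {0,1,2,3,4}
  val[1] = {0,2}
  val[2] = {0,1,2,3,4}
  val[3] = {0,1,2,3,4}
  val[4] = {0,1,2,3,4}
  val[5] = {0,2,3,4}
  val[6] = {0,1,2,3,4}
  val[7] = {0,1,2,3,4}

{0,1,2,3,4}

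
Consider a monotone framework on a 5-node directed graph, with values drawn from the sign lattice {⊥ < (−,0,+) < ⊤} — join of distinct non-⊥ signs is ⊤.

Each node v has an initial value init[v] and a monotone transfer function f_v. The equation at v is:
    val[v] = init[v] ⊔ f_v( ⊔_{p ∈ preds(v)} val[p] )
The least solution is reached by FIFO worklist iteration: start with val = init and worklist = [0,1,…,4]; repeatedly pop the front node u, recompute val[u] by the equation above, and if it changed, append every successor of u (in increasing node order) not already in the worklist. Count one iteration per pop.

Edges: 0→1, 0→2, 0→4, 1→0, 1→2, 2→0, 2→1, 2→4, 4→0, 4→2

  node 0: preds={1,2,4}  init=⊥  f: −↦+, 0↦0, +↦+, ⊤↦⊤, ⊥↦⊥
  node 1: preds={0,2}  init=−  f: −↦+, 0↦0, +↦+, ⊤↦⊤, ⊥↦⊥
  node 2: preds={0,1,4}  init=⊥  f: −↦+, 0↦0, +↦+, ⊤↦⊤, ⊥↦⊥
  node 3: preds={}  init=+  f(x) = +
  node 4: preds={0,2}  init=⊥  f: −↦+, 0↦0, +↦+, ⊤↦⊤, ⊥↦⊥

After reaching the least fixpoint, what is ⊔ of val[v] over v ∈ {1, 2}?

Worklist (9 pops):
  #1 pop 0: in=− → + (was ⊥); enqueue []
  #2 pop 1: in=+ → ⊤ (was −); enqueue [0]
  #3 pop 2: in=⊤ → ⊤ (was ⊥); enqueue [1]
  #4 pop 3: in=⊥ → + (no change)
  #5 pop 4: in=⊤ → ⊤ (was ⊥); enqueue [2]
  #6 pop 0: in=⊤ → ⊤ (was +); enqueue [4]
  #7 pop 1: in=⊤ → ⊤ (no change)
  #8 pop 2: in=⊤ → ⊤ (no change)
  #9 pop 4: in=⊤ → ⊤ (no change)

Fixpoint:
  val[0] = ⊤
  val[1] = ⊤
  val[2] = ⊤
  val[3] = +
  val[4] = ⊤

⊤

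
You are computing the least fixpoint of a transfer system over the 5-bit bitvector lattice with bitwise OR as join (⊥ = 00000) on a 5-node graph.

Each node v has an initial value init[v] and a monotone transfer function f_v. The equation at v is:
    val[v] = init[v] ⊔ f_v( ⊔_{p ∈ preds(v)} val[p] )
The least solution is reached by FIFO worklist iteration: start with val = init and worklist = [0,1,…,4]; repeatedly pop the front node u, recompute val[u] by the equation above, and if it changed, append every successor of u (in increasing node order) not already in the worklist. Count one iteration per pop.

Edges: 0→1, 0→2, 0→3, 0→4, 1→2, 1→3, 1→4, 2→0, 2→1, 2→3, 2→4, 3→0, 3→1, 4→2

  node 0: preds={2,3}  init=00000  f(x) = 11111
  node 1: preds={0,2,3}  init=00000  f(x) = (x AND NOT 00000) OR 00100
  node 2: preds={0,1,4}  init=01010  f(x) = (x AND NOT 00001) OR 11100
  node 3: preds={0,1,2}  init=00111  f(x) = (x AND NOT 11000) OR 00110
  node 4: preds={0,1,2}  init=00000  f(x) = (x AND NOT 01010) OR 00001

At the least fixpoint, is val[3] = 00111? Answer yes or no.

yes

Iteration log — 8 steps:
  step 1. node 0  ⊔preds=01111  new=11111  old=00000  +wl: 
  step 2. node 1  ⊔preds=11111  new=11111  old=00000  +wl: 
  step 3. node 2  ⊔preds=11111  new=11110  old=01010  +wl: 0,1
  step 4. node 3  ⊔preds=11111  new=00111  stable
  step 5. node 4  ⊔preds=11111  new=10101  old=00000  +wl: 2
  step 6. node 0  ⊔preds=11111  new=11111  stable
  step 7. node 1  ⊔preds=11111  new=11111  stable
  step 8. node 2  ⊔preds=11111  new=11110  stable

Least fixpoint reached:
  node 0: 11111
  node 1: 11111
  node 2: 11110
  node 3: 00111
  node 4: 10101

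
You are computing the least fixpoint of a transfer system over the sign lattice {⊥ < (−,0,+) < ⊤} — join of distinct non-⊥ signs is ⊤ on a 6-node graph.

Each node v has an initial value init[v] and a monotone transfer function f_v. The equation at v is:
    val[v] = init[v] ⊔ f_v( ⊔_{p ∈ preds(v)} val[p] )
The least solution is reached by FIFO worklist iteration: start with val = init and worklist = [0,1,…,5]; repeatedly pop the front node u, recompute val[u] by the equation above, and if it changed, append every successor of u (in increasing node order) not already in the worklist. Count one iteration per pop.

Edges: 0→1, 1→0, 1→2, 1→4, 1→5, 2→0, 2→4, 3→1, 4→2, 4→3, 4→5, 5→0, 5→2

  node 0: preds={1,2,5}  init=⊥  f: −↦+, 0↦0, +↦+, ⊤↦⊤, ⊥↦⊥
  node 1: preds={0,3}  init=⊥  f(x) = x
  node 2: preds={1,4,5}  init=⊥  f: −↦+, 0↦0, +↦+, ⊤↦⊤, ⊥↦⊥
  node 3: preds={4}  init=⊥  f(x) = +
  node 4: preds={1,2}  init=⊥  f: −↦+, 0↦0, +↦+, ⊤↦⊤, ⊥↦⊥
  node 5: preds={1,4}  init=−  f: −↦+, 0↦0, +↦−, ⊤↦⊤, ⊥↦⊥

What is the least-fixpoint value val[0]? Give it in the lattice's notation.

⊤

Worklist (13 pops):
  #1 pop 0: in=− → + (was ⊥); enqueue []
  #2 pop 1: in=+ → + (was ⊥); enqueue [0]
  #3 pop 2: in=⊤ → ⊤ (was ⊥); enqueue []
  #4 pop 3: in=⊥ → + (was ⊥); enqueue [1]
  #5 pop 4: in=⊤ → ⊤ (was ⊥); enqueue [2,3]
  #6 pop 5: in=⊤ → ⊤ (was −); enqueue []
  #7 pop 0: in=⊤ → ⊤ (was +); enqueue []
  #8 pop 1: in=⊤ → ⊤ (was +); enqueue [0,4,5]
  #9 pop 2: in=⊤ → ⊤ (no change)
  #10 pop 3: in=⊤ → + (no change)
  #11 pop 0: in=⊤ → ⊤ (no change)
  #12 pop 4: in=⊤ → ⊤ (no change)
  #13 pop 5: in=⊤ → ⊤ (no change)

Fixpoint:
  val[0] = ⊤
  val[1] = ⊤
  val[2] = ⊤
  val[3] = +
  val[4] = ⊤
  val[5] = ⊤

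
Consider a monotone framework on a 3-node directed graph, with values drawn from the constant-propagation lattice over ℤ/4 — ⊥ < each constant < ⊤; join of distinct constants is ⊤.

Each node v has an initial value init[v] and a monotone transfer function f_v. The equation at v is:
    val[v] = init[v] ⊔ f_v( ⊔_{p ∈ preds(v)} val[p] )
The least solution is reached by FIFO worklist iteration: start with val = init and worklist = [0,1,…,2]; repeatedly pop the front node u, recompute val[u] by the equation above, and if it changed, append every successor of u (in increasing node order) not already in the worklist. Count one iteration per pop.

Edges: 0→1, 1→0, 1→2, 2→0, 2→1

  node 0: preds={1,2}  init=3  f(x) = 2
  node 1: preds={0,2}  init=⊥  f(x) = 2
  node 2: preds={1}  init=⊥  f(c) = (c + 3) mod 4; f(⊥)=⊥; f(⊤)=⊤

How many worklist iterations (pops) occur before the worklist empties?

5

Trace (5 dequeues):
  [1] u=0 | in ⊥ | out ⊤ | prev 3 | push {}
  [2] u=1 | in ⊤ | out 2 | prev ⊥ | push {0}
  [3] u=2 | in 2 | out 1 | prev ⊥ | push {1}
  [4] u=0 | in ⊤ | out ⊤ | ==
  [5] u=1 | in ⊤ | out 2 | ==

Converged values:
  [0] ⊤
  [1] 2
  [2] 1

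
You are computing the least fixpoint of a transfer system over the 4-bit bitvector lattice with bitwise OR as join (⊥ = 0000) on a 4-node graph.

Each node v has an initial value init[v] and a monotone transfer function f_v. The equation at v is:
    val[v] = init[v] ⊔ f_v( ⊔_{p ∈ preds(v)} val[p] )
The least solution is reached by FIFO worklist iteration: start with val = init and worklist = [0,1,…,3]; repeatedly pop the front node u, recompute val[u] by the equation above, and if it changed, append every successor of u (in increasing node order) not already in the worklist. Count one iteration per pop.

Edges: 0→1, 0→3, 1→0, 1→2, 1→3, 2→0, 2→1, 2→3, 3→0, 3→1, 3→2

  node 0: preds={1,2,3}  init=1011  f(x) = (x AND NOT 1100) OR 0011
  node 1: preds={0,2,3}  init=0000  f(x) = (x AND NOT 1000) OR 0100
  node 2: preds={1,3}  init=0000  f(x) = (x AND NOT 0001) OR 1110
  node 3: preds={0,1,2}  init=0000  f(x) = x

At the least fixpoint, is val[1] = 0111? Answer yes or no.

Trace (7 dequeues):
  [1] u=0 | in 0000 | out 1011 | ==
  [2] u=1 | in 1011 | out 0111 | prev 0000 | push {0}
  [3] u=2 | in 0111 | out 1110 | prev 0000 | push {1}
  [4] u=3 | in 1111 | out 1111 | prev 0000 | push {2}
  [5] u=0 | in 1111 | out 1011 | ==
  [6] u=1 | in 1111 | out 0111 | ==
  [7] u=2 | in 1111 | out 1110 | ==

Converged values:
  [0] 1011
  [1] 0111
  [2] 1110
  [3] 1111

yes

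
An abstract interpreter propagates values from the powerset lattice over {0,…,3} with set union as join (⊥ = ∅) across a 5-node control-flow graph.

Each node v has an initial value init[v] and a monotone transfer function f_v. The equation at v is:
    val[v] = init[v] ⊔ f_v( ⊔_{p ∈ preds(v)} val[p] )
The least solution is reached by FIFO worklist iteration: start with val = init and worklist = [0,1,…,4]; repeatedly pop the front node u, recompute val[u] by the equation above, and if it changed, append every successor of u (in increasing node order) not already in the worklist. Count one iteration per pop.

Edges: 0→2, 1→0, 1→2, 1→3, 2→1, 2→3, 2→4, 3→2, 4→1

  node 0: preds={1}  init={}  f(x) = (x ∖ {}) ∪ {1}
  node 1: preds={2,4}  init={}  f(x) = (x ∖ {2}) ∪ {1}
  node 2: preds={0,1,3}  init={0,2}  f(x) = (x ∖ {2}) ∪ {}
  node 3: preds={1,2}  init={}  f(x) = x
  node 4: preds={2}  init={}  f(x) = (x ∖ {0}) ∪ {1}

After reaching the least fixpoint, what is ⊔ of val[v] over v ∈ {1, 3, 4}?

{0,1,2}

Worklist (8 pops):
  #1 pop 0: in={} → {1} (was {}); enqueue []
  #2 pop 1: in={0,2} → {0,1} (was {}); enqueue [0]
  #3 pop 2: in={0,1} → {0,1,2} (was {0,2}); enqueue [1]
  #4 pop 3: in={0,1,2} → {0,1,2} (was {}); enqueue [2]
  #5 pop 4: in={0,1,2} → {1,2} (was {}); enqueue []
  #6 pop 0: in={0,1} → {0,1} (was {1}); enqueue []
  #7 pop 1: in={0,1,2} → {0,1} (no change)
  #8 pop 2: in={0,1,2} → {0,1,2} (no change)

Fixpoint:
  val[0] = {0,1}
  val[1] = {0,1}
  val[2] = {0,1,2}
  val[3] = {0,1,2}
  val[4] = {1,2}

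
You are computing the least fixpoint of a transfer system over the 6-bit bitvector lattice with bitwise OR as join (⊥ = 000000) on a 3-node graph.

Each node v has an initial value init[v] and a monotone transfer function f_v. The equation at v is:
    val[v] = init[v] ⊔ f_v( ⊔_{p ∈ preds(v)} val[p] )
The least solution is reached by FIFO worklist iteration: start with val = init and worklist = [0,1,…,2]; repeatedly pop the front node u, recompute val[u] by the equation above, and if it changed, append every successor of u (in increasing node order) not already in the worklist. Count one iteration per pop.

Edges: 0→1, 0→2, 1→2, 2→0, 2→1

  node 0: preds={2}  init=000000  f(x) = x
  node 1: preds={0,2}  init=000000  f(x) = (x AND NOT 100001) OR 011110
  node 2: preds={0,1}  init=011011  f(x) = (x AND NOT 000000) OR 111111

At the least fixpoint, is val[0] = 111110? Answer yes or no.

Trace (6 dequeues):
  [1] u=0 | in 011011 | out 011011 | prev 000000 | push {}
  [2] u=1 | in 011011 | out 011110 | prev 000000 | push {}
  [3] u=2 | in 011111 | out 111111 | prev 011011 | push {0,1}
  [4] u=0 | in 111111 | out 111111 | prev 011011 | push {2}
  [5] u=1 | in 111111 | out 011110 | ==
  [6] u=2 | in 111111 | out 111111 | ==

Converged values:
  [0] 111111
  [1] 011110
  [2] 111111

no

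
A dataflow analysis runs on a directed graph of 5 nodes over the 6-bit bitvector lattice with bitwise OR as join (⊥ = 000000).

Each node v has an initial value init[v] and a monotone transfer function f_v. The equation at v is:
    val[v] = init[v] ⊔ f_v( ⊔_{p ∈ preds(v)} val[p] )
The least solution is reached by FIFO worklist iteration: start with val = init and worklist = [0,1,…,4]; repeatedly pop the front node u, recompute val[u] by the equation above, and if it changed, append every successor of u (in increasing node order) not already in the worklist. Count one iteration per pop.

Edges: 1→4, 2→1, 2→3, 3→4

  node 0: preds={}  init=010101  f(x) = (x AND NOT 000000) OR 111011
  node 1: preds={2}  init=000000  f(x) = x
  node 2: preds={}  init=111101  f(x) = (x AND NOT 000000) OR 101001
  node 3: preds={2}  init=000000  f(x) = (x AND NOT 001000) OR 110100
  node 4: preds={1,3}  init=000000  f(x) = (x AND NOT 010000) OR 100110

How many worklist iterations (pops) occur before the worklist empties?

5

Worklist (5 pops):
  #1 pop 0: in=000000 → 111111 (was 010101); enqueue []
  #2 pop 1: in=111101 → 111101 (was 000000); enqueue []
  #3 pop 2: in=000000 → 111101 (no change)
  #4 pop 3: in=111101 → 110101 (was 000000); enqueue []
  #5 pop 4: in=111101 → 101111 (was 000000); enqueue []

Fixpoint:
  val[0] = 111111
  val[1] = 111101
  val[2] = 111101
  val[3] = 110101
  val[4] = 101111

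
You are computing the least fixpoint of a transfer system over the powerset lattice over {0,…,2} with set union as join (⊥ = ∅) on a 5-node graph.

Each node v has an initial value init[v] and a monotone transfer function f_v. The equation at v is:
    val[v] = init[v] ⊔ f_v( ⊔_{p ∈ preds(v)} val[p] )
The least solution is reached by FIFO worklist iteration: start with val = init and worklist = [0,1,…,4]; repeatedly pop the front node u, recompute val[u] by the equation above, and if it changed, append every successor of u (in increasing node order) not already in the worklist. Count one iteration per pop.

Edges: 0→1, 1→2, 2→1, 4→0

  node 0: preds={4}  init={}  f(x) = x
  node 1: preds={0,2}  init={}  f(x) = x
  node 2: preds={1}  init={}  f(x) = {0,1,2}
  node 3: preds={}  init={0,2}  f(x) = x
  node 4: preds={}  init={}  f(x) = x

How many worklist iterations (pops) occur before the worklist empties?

Trace (7 dequeues):
  [1] u=0 | in {} | out {} | ==
  [2] u=1 | in {} | out {} | ==
  [3] u=2 | in {} | out {0,1,2} | prev {} | push {1}
  [4] u=3 | in {} | out {0,2} | ==
  [5] u=4 | in {} | out {} | ==
  [6] u=1 | in {0,1,2} | out {0,1,2} | prev {} | push {2}
  [7] u=2 | in {0,1,2} | out {0,1,2} | ==

Converged values:
  [0] {}
  [1] {0,1,2}
  [2] {0,1,2}
  [3] {0,2}
  [4] {}

7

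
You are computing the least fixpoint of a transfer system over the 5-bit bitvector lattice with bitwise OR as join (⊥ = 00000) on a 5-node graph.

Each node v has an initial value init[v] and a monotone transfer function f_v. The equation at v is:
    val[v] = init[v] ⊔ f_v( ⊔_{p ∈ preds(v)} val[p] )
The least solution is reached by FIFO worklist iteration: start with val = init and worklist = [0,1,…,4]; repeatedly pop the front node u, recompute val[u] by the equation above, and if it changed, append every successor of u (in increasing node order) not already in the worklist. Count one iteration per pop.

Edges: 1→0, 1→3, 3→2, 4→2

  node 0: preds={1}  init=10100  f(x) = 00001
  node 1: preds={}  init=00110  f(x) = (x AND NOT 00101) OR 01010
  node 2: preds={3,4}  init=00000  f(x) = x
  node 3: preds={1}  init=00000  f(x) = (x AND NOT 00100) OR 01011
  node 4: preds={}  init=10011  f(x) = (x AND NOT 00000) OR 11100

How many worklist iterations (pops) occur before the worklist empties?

7

Worklist (7 pops):
  #1 pop 0: in=00110 → 10101 (was 10100); enqueue []
  #2 pop 1: in=00000 → 01110 (was 00110); enqueue [0]
  #3 pop 2: in=10011 → 10011 (was 00000); enqueue []
  #4 pop 3: in=01110 → 01011 (was 00000); enqueue [2]
  #5 pop 4: in=00000 → 11111 (was 10011); enqueue []
  #6 pop 0: in=01110 → 10101 (no change)
  #7 pop 2: in=11111 → 11111 (was 10011); enqueue []

Fixpoint:
  val[0] = 10101
  val[1] = 01110
  val[2] = 11111
  val[3] = 01011
  val[4] = 11111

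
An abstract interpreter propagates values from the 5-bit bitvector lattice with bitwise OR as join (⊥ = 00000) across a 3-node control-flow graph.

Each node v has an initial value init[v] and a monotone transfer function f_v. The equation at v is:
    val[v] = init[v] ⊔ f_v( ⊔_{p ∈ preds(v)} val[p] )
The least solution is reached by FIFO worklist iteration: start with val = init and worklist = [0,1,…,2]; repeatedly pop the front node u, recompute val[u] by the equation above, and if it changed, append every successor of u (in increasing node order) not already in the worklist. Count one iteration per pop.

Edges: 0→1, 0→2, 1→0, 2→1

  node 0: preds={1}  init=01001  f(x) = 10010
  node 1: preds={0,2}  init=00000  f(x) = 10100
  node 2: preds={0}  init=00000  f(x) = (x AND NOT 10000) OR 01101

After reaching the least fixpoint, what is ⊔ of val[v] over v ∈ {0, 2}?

11111

Iteration log — 5 steps:
  step 1. node 0  ⊔preds=00000  new=11011  old=01001  +wl: 
  step 2. node 1  ⊔preds=11011  new=10100  old=00000  +wl: 0
  step 3. node 2  ⊔preds=11011  new=01111  old=00000  +wl: 1
  step 4. node 0  ⊔preds=10100  new=11011  stable
  step 5. node 1  ⊔preds=11111  new=10100  stable

Least fixpoint reached:
  node 0: 11011
  node 1: 10100
  node 2: 01111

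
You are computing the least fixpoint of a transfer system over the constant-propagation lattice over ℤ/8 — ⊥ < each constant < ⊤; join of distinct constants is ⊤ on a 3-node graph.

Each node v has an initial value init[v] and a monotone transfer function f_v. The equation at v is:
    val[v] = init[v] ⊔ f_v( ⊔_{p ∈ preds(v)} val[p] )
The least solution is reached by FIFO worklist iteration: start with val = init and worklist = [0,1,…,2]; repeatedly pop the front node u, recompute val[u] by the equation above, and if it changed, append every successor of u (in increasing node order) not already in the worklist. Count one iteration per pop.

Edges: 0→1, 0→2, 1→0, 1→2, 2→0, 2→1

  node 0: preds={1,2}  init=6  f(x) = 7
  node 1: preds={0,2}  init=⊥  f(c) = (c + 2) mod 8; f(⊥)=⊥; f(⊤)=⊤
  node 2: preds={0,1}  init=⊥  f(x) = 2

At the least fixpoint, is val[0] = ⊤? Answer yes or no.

yes

Trace (5 dequeues):
  [1] u=0 | in ⊥ | out ⊤ | prev 6 | push {}
  [2] u=1 | in ⊤ | out ⊤ | prev ⊥ | push {0}
  [3] u=2 | in ⊤ | out 2 | prev ⊥ | push {1}
  [4] u=0 | in ⊤ | out ⊤ | ==
  [5] u=1 | in ⊤ | out ⊤ | ==

Converged values:
  [0] ⊤
  [1] ⊤
  [2] 2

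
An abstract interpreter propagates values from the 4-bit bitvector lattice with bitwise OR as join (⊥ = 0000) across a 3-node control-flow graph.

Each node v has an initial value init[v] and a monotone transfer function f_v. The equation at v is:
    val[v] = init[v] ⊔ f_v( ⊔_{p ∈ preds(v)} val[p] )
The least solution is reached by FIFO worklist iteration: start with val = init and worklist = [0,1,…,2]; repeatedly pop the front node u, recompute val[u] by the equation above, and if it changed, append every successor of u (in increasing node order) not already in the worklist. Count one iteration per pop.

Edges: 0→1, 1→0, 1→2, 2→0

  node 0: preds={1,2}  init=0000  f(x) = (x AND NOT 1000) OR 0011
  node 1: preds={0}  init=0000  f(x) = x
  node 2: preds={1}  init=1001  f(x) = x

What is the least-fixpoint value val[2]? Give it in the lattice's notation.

1011

Iteration log — 4 steps:
  step 1. node 0  ⊔preds=1001  new=0011  old=0000  +wl: 
  step 2. node 1  ⊔preds=0011  new=0011  old=0000  +wl: 0
  step 3. node 2  ⊔preds=0011  new=1011  old=1001  +wl: 
  step 4. node 0  ⊔preds=1011  new=0011  stable

Least fixpoint reached:
  node 0: 0011
  node 1: 0011
  node 2: 1011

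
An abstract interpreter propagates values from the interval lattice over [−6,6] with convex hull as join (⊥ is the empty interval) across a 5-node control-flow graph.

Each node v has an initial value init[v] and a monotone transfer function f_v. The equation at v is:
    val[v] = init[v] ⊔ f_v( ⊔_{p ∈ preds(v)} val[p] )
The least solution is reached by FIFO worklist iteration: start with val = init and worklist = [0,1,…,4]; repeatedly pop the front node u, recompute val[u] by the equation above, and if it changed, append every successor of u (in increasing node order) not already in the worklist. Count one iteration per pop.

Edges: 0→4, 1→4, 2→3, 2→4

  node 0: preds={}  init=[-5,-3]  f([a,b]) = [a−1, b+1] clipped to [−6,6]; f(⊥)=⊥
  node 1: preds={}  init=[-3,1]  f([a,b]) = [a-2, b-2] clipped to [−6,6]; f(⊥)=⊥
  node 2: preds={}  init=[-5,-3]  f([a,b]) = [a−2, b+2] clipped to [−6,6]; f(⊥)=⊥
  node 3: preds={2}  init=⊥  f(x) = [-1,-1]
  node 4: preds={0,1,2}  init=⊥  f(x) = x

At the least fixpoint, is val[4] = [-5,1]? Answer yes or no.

yes

Iteration log — 5 steps:
  step 1. node 0  ⊔preds=⊥  new=[-5,-3]  stable
  step 2. node 1  ⊔preds=⊥  new=[-3,1]  stable
  step 3. node 2  ⊔preds=⊥  new=[-5,-3]  stable
  step 4. node 3  ⊔preds=[-5,-3]  new=[-1,-1]  old=⊥  +wl: 
  step 5. node 4  ⊔preds=[-5,1]  new=[-5,1]  old=⊥  +wl: 

Least fixpoint reached:
  node 0: [-5,-3]
  node 1: [-3,1]
  node 2: [-5,-3]
  node 3: [-1,-1]
  node 4: [-5,1]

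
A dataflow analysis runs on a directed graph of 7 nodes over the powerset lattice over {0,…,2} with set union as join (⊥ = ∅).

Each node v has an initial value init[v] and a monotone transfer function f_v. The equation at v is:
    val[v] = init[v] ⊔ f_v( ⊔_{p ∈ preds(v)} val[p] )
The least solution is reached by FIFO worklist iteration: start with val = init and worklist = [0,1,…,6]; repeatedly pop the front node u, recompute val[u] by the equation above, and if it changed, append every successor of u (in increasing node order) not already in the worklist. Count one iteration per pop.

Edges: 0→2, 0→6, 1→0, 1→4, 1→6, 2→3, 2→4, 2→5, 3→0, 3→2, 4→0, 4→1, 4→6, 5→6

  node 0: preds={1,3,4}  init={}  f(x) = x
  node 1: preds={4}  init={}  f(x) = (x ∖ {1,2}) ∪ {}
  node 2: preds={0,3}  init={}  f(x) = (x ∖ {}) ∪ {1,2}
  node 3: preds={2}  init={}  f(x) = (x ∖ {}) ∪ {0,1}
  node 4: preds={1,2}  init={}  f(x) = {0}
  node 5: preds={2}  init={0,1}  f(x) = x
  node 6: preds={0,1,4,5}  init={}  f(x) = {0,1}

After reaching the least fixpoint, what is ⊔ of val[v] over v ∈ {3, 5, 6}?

{0,1,2}

Iteration log — 15 steps:
  step 1. node 0  ⊔preds={}  new={}  stable
  step 2. node 1  ⊔preds={}  new={}  stable
  step 3. node 2  ⊔preds={}  new={1,2}  old={}  +wl: 
  step 4. node 3  ⊔preds={1,2}  new={0,1,2}  old={}  +wl: 0,2
  step 5. node 4  ⊔preds={1,2}  new={0}  old={}  +wl: 1
  step 6. node 5  ⊔preds={1,2}  new={0,1,2}  old={0,1}  +wl: 
  step 7. node 6  ⊔preds={0,1,2}  new={0,1}  old={}  +wl: 
  step 8. node 0  ⊔preds={0,1,2}  new={0,1,2}  old={}  +wl: 6
  step 9. node 2  ⊔preds={0,1,2}  new={0,1,2}  old={1,2}  +wl: 3,4,5
  step 10. node 1  ⊔preds={0}  new={0}  old={}  +wl: 0
  step 11. node 6  ⊔preds={0,1,2}  new={0,1}  stable
  step 12. node 3  ⊔preds={0,1,2}  new={0,1,2}  stable
  step 13. node 4  ⊔preds={0,1,2}  new={0}  stable
  step 14. node 5  ⊔preds={0,1,2}  new={0,1,2}  stable
  step 15. node 0  ⊔preds={0,1,2}  new={0,1,2}  stable

Least fixpoint reached:
  node 0: {0,1,2}
  node 1: {0}
  node 2: {0,1,2}
  node 3: {0,1,2}
  node 4: {0}
  node 5: {0,1,2}
  node 6: {0,1}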